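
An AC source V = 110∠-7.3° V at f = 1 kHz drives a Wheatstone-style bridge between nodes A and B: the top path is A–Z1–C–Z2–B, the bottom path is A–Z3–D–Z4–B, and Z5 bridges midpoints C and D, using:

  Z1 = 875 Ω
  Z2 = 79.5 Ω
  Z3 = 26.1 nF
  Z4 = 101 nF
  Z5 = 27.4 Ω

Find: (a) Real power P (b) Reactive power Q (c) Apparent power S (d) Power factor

Step 1 — Angular frequency: ω = 2π·f = 2π·1000 = 6283 rad/s.
Step 2 — Component impedances:
  Z1: Z = R = 875 Ω
  Z2: Z = R = 79.5 Ω
  Z3: Z = 1/(jωC) = -j/(ω·C) = 0 - j6098 Ω
  Z4: Z = 1/(jωC) = -j/(ω·C) = 0 - j1576 Ω
  Z5: Z = R = 27.4 Ω
Step 3 — Bridge requires nodal analysis (the Z5 bridge couples midpoints C and D, so the two paths cannot be reduced to a simple series/parallel combination). Setting node B to ground and injecting 1 A at node A, the 3-node admittance system at A, C, D solves to V_A = Z_AB = 936.4 - j126.9 Ω = 945∠-7.7° Ω.
Step 4 — Source phasor: V = 110∠-7.3° V = 109.1 - j13.98 V.
Step 5 — Current: I = V / Z = 0.1164 + j0.0008518 A = 0.1164∠0.4° A.
Step 6 — Complex power: S = V·I* = 12.69 - j1.72 VA.
Step 7 — Real power: P = Re(S) = 12.69 W.
Step 8 — Reactive power: Q = Im(S) = -1.72 VAR.
Step 9 — Apparent power: |S| = 12.8 VA.
Step 10 — Power factor: PF = P/|S| = 0.9909 (leading).

(a) P = 12.69 W  (b) Q = -1.72 VAR  (c) S = 12.8 VA  (d) PF = 0.9909 (leading)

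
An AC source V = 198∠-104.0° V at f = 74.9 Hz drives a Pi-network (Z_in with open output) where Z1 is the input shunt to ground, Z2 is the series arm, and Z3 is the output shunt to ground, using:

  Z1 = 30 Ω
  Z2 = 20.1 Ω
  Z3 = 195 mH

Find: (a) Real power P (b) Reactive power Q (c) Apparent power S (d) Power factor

Step 1 — Angular frequency: ω = 2π·f = 2π·74.9 = 470.6 rad/s.
Step 2 — Component impedances:
  Z1: Z = R = 30 Ω
  Z2: Z = R = 20.1 Ω
  Z3: Z = jωL = j·470.6·0.195 = 0 + j91.77 Ω
Step 3 — With open output, the series arm Z2 and the output shunt Z3 appear in series to ground: Z2 + Z3 = 20.1 + j91.77 Ω.
Step 4 — Parallel with input shunt Z1: Z_in = Z1 || (Z2 + Z3) = 25.88 + j7.555 Ω = 26.96∠16.3° Ω.
Step 5 — Source phasor: V = 198∠-104.0° V = -47.9 - j192.1 V.
Step 6 — Current: I = V / Z = -3.703 - j6.343 A = 7.345∠-120.3° A.
Step 7 — Complex power: S = V·I* = 1396 + j407.6 VA.
Step 8 — Real power: P = Re(S) = 1396 W.
Step 9 — Reactive power: Q = Im(S) = 407.6 VAR.
Step 10 — Apparent power: |S| = 1454 VA.
Step 11 — Power factor: PF = P/|S| = 0.9599 (lagging).

(a) P = 1396 W  (b) Q = 407.6 VAR  (c) S = 1454 VA  (d) PF = 0.9599 (lagging)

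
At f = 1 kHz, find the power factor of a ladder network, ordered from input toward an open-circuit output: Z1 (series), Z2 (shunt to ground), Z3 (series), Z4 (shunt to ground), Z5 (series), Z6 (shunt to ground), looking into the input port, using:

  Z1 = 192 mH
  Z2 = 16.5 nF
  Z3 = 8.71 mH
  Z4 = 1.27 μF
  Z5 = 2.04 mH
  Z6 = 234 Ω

Step 1 — Angular frequency: ω = 2π·f = 2π·1000 = 6283 rad/s.
Step 2 — Component impedances:
  Z1: Z = jωL = j·6283·0.192 = 0 + j1206 Ω
  Z2: Z = 1/(jωC) = -j/(ω·C) = 0 - j9646 Ω
  Z3: Z = jωL = j·6283·0.00871 = 0 + j54.73 Ω
  Z4: Z = 1/(jωC) = -j/(ω·C) = 0 - j125.3 Ω
  Z5: Z = jωL = j·6283·0.00204 = 0 + j12.82 Ω
  Z6: Z = R = 234 Ω
Step 3 — Ladder network (open output): work backward from the far end, alternating series and parallel combinations. Z_in = 54.01 + j1162 Ω = 1163∠87.3° Ω.
Step 4 — Power factor: PF = cos(φ) = Re(Z)/|Z| = 54.01/1163 = 0.04644.
Step 5 — Type: Im(Z) = 1162 ⇒ lagging (phase φ = 87.3°).

PF = 0.04644 (lagging, φ = 87.3°)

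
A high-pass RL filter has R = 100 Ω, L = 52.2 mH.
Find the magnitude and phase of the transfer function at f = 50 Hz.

Step 1 — Angular frequency: ω = 2π·50 = 314.2 rad/s.
Step 2 — Transfer function: H(jω) = jωL/(R + jωL).
Step 3 — Numerator jωL = j·16.4; denominator R + jωL = 100 + j16.4.
Step 4 — H = 0.02619 + j0.1597.
Step 5 — Magnitude: |H| = 0.1618 (-15.8 dB); phase: φ = 80.7°.

|H| = 0.1618 (-15.8 dB), φ = 80.7°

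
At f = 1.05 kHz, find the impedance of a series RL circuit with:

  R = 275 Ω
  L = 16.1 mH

Step 1 — Angular frequency: ω = 2π·f = 2π·1050 = 6597 rad/s.
Step 2 — Component impedances:
  R: Z = R = 275 Ω
  L: Z = jωL = j·6597·0.0161 = 0 + j106.2 Ω
Step 3 — Series combination: Z_total = R + L = 275 + j106.2 Ω = 294.8∠21.1° Ω.

Z = 275 + j106.2 Ω = 294.8∠21.1° Ω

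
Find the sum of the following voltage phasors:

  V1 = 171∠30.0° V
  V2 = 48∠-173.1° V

Step 1 — Convert each phasor to rectangular form:
  V1 = 171·(cos(30.0°) + j·sin(30.0°)) = 148.1 + j85.5 V
  V2 = 48·(cos(-173.1°) + j·sin(-173.1°)) = -47.65 - j5.767 V
Step 2 — Sum components: V_total = 100.4 + j79.73 V.
Step 3 — Convert to polar: |V_total| = 128.2 V, ∠V_total = 38.4°.

V_total = 128.2∠38.4° V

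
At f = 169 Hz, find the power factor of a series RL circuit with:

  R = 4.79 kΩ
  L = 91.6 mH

Step 1 — Angular frequency: ω = 2π·f = 2π·169 = 1062 rad/s.
Step 2 — Component impedances:
  R: Z = R = 4790 Ω
  L: Z = jωL = j·1062·0.0916 = 0 + j97.27 Ω
Step 3 — Series combination: Z_total = R + L = 4790 + j97.27 Ω = 4791∠1.2° Ω.
Step 4 — Power factor: PF = cos(φ) = Re(Z)/|Z| = 4790/4791 = 0.9998.
Step 5 — Type: Im(Z) = 97.27 ⇒ lagging (phase φ = 1.2°).

PF = 0.9998 (lagging, φ = 1.2°)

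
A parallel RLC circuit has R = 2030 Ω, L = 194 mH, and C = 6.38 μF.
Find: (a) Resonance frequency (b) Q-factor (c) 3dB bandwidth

Step 1 — Resonance: ω₀ = 1/√(LC) = 1/√(0.194·6.38e-06) = 898.9 rad/s.
Step 2 — f₀ = ω₀/(2π) = 143.1 Hz.
Step 3 — Parallel Q: Q = R/(ω₀L) = 2030/(898.9·0.194) = 11.64.
Step 4 — Bandwidth: Δω = ω₀/Q = 77.21 rad/s; BW = Δω/(2π) = 12.29 Hz.

(a) f₀ = 143.1 Hz  (b) Q = 11.64  (c) BW = 12.29 Hz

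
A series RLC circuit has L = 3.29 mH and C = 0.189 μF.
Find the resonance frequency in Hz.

Step 1 — Resonance condition Im(Z)=0 gives ω₀ = 1/√(LC).
Step 2 — ω₀ = 1/√(0.00329·1.89e-07) = 4.01e+04 rad/s.
Step 3 — f₀ = ω₀/(2π) = 6383 Hz.

f₀ = 6383 Hz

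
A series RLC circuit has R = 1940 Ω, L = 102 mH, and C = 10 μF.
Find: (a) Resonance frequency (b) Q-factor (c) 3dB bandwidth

Step 1 — Resonance condition Im(Z)=0 gives ω₀ = 1/√(LC).
Step 2 — ω₀ = 1/√(0.102·1e-05) = 990.1 rad/s.
Step 3 — f₀ = ω₀/(2π) = 157.6 Hz.
Step 4 — Series Q: Q = ω₀L/R = 990.1·0.102/1940 = 0.05206.
Step 5 — 3dB bandwidth: Δω = ω₀/Q = 1.902e+04 rad/s; BW = Δω/(2π) = 3027 Hz.

(a) f₀ = 157.6 Hz  (b) Q = 0.05206  (c) BW = 3027 Hz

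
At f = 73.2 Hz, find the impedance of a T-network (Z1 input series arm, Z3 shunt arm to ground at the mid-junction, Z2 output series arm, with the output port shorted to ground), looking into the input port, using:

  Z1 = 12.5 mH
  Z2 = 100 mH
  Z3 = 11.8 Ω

Step 1 — Angular frequency: ω = 2π·f = 2π·73.2 = 459.9 rad/s.
Step 2 — Component impedances:
  Z1: Z = jωL = j·459.9·0.0125 = 0 + j5.749 Ω
  Z2: Z = jωL = j·459.9·0.1 = 0 + j45.99 Ω
  Z3: Z = R = 11.8 Ω
Step 3 — With the output port shorted to ground, the output series arm Z2 runs from the junction to ground; the shunt arm Z3 also runs from the junction to ground. They appear in parallel: Z3 || Z2 = 11.07 + j2.84 Ω.
Step 4 — Series with input arm Z1: Z_in = Z1 + (Z3 || Z2) = 11.07 + j8.59 Ω = 14.01∠37.8° Ω.

Z = 11.07 + j8.59 Ω = 14.01∠37.8° Ω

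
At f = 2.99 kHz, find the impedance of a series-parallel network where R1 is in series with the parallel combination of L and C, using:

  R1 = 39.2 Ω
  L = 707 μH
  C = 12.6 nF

Step 1 — Angular frequency: ω = 2π·f = 2π·2990 = 1.879e+04 rad/s.
Step 2 — Component impedances:
  R1: Z = R = 39.2 Ω
  L: Z = jωL = j·1.879e+04·0.000707 = 0 + j13.28 Ω
  C: Z = 1/(jωC) = -j/(ω·C) = 0 - j4225 Ω
Step 3 — Parallel branch: L || C = 1/(1/L + 1/C) = 0 + j13.32 Ω.
Step 4 — Series with R1: Z_total = R1 + (L || C) = 39.2 + j13.32 Ω = 41.4∠18.8° Ω.

Z = 39.2 + j13.32 Ω = 41.4∠18.8° Ω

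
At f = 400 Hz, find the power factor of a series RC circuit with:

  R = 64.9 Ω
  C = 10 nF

Step 1 — Angular frequency: ω = 2π·f = 2π·400 = 2513 rad/s.
Step 2 — Component impedances:
  R: Z = R = 64.9 Ω
  C: Z = 1/(jωC) = -j/(ω·C) = 0 - j3.979e+04 Ω
Step 3 — Series combination: Z_total = R + C = 64.9 - j3.979e+04 Ω = 3.979e+04∠-89.9° Ω.
Step 4 — Power factor: PF = cos(φ) = Re(Z)/|Z| = 64.9/3.979e+04 = 0.001631.
Step 5 — Type: Im(Z) = -3.979e+04 ⇒ leading (phase φ = -89.9°).

PF = 0.001631 (leading, φ = -89.9°)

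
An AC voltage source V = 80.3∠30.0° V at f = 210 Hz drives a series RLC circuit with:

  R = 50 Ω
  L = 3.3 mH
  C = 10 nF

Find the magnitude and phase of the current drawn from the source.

Step 1 — Angular frequency: ω = 2π·f = 2π·210 = 1319 rad/s.
Step 2 — Component impedances:
  R: Z = R = 50 Ω
  L: Z = jωL = j·1319·0.0033 = 0 + j4.354 Ω
  C: Z = 1/(jωC) = -j/(ω·C) = 0 - j7.579e+04 Ω
Step 3 — Series combination: Z_total = R + L + C = 50 - j7.578e+04 Ω = 7.578e+04∠-90.0° Ω.
Step 4 — Source phasor: V = 80.3∠30.0° V = 69.54 + j40.15 V.
Step 5 — Ohm's law: I = V / Z_total = (69.54 + j40.15) / (50 - j7.578e+04) = -0.0005292 + j0.000918 A.
Step 6 — Convert to polar: |I| = 0.00106 A, ∠I = 120.0°.

I = 0.00106∠120.0° A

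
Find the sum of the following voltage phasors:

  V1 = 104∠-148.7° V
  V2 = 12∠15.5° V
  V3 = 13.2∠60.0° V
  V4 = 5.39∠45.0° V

Step 1 — Convert each phasor to rectangular form:
  V1 = 104·(cos(-148.7°) + j·sin(-148.7°)) = -88.86 - j54.03 V
  V2 = 12·(cos(15.5°) + j·sin(15.5°)) = 11.56 + j3.207 V
  V3 = 13.2·(cos(60.0°) + j·sin(60.0°)) = 6.6 + j11.43 V
  V4 = 5.39·(cos(45.0°) + j·sin(45.0°)) = 3.811 + j3.811 V
Step 2 — Sum components: V_total = -66.89 - j35.58 V.
Step 3 — Convert to polar: |V_total| = 75.76 V, ∠V_total = -152.0°.

V_total = 75.76∠-152.0° V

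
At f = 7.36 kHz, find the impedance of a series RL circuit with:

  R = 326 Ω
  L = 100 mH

Step 1 — Angular frequency: ω = 2π·f = 2π·7360 = 4.624e+04 rad/s.
Step 2 — Component impedances:
  R: Z = R = 326 Ω
  L: Z = jωL = j·4.624e+04·0.1 = 0 + j4624 Ω
Step 3 — Series combination: Z_total = R + L = 326 + j4624 Ω = 4636∠86.0° Ω.

Z = 326 + j4624 Ω = 4636∠86.0° Ω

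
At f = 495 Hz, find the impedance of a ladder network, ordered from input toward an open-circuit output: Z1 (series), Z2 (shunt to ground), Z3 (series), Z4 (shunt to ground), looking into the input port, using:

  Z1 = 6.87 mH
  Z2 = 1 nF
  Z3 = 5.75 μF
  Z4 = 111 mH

Step 1 — Angular frequency: ω = 2π·f = 2π·495 = 3110 rad/s.
Step 2 — Component impedances:
  Z1: Z = jωL = j·3110·0.00687 = 0 + j21.37 Ω
  Z2: Z = 1/(jωC) = -j/(ω·C) = 0 - j3.215e+05 Ω
  Z3: Z = 1/(jωC) = -j/(ω·C) = 0 - j55.92 Ω
  Z4: Z = jωL = j·3110·0.111 = 0 + j345.2 Ω
Step 3 — Ladder network (open output): work backward from the far end, alternating series and parallel combinations. Z_in = 0 + j310.9 Ω = 310.9∠90.0° Ω.

Z = 0 + j310.9 Ω = 310.9∠90.0° Ω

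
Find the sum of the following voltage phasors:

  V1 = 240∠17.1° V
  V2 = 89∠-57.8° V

Step 1 — Convert each phasor to rectangular form:
  V1 = 240·(cos(17.1°) + j·sin(17.1°)) = 229.4 + j70.57 V
  V2 = 89·(cos(-57.8°) + j·sin(-57.8°)) = 47.43 - j75.31 V
Step 2 — Sum components: V_total = 276.8 - j4.742 V.
Step 3 — Convert to polar: |V_total| = 276.9 V, ∠V_total = -1.0°.

V_total = 276.9∠-1.0° V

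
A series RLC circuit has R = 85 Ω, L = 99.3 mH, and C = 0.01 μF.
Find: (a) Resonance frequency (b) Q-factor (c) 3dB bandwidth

Step 1 — Resonance: ω₀ = 1/√(LC) = 1/√(0.0993·1e-08) = 3.173e+04 rad/s.
Step 2 — f₀ = ω₀/(2π) = 5051 Hz.
Step 3 — Series Q: Q = ω₀L/R = 3.173e+04·0.0993/85 = 37.07.
Step 4 — Bandwidth: Δω = ω₀/Q = 856 rad/s; BW = Δω/(2π) = 136.2 Hz.

(a) f₀ = 5051 Hz  (b) Q = 37.07  (c) BW = 136.2 Hz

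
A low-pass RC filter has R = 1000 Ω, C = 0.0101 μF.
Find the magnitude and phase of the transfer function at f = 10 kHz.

Step 1 — Angular frequency: ω = 2π·1e+04 = 6.283e+04 rad/s.
Step 2 — Transfer function: H(jω) = 1/(1 + jωRC).
Step 3 — Denominator: 1 + jωRC = 1 + j·6.283e+04·1000·1.01e-08 = 1 + j0.6346.
Step 4 — H = 0.7129 - j0.4524.
Step 5 — Magnitude: |H| = 0.8443 (-1.5 dB); phase: φ = -32.4°.

|H| = 0.8443 (-1.5 dB), φ = -32.4°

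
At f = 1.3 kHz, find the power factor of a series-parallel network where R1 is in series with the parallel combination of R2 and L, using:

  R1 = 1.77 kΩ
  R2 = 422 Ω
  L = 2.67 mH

Step 1 — Angular frequency: ω = 2π·f = 2π·1300 = 8168 rad/s.
Step 2 — Component impedances:
  R1: Z = R = 1770 Ω
  R2: Z = R = 422 Ω
  L: Z = jωL = j·8168·0.00267 = 0 + j21.81 Ω
Step 3 — Parallel branch: R2 || L = 1/(1/R2 + 1/L) = 1.124 + j21.75 Ω.
Step 4 — Series with R1: Z_total = R1 + (R2 || L) = 1771 + j21.75 Ω = 1771∠0.7° Ω.
Step 5 — Power factor: PF = cos(φ) = Re(Z)/|Z| = 1771.1/1771.3 = 0.9999.
Step 6 — Type: Im(Z) = 21.75 ⇒ lagging (phase φ = 0.7°).

PF = 0.9999 (lagging, φ = 0.7°)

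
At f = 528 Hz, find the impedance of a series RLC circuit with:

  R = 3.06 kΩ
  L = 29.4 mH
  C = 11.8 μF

Step 1 — Angular frequency: ω = 2π·f = 2π·528 = 3318 rad/s.
Step 2 — Component impedances:
  R: Z = R = 3060 Ω
  L: Z = jωL = j·3318·0.0294 = 0 + j97.54 Ω
  C: Z = 1/(jωC) = -j/(ω·C) = 0 - j25.54 Ω
Step 3 — Series combination: Z_total = R + L + C = 3060 + j71.99 Ω = 3061∠1.3° Ω.

Z = 3060 + j71.99 Ω = 3061∠1.3° Ω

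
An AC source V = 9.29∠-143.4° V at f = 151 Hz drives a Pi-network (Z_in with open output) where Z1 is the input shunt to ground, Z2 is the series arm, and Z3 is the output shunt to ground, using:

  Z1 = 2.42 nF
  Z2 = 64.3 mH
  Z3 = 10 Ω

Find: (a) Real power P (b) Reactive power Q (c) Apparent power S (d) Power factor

Step 1 — Angular frequency: ω = 2π·f = 2π·151 = 948.8 rad/s.
Step 2 — Component impedances:
  Z1: Z = 1/(jωC) = -j/(ω·C) = 0 - j4.355e+05 Ω
  Z2: Z = jωL = j·948.8·0.0643 = 0 + j61.01 Ω
  Z3: Z = R = 10 Ω
Step 3 — With open output, the series arm Z2 and the output shunt Z3 appear in series to ground: Z2 + Z3 = 10 + j61.01 Ω.
Step 4 — Parallel with input shunt Z1: Z_in = Z1 || (Z2 + Z3) = 10 + j61.01 Ω = 61.83∠80.7° Ω.
Step 5 — Source phasor: V = 9.29∠-143.4° V = -7.458 - j5.539 V.
Step 6 — Current: I = V / Z = -0.1079 + j0.1045 A = 0.1503∠135.9° A.
Step 7 — Complex power: S = V·I* = 0.2258 + j1.377 VA.
Step 8 — Real power: P = Re(S) = 0.2258 W.
Step 9 — Reactive power: Q = Im(S) = 1.377 VAR.
Step 10 — Apparent power: |S| = 1.396 VA.
Step 11 — Power factor: PF = P/|S| = 0.1618 (lagging).

(a) P = 0.2258 W  (b) Q = 1.377 VAR  (c) S = 1.396 VA  (d) PF = 0.1618 (lagging)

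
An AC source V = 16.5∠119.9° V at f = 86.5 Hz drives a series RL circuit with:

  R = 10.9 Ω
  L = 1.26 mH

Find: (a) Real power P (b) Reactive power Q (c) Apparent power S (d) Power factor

Step 1 — Angular frequency: ω = 2π·f = 2π·86.5 = 543.5 rad/s.
Step 2 — Component impedances:
  R: Z = R = 10.9 Ω
  L: Z = jωL = j·543.5·0.00126 = 0 + j0.6848 Ω
Step 3 — Series combination: Z_total = R + L = 10.9 + j0.6848 Ω = 10.92∠3.6° Ω.
Step 4 — Source phasor: V = 16.5∠119.9° V = -8.225 + j14.3 V.
Step 5 — Current: I = V / Z = -0.6695 + j1.354 A = 1.511∠116.3° A.
Step 6 — Complex power: S = V·I* = 24.88 + j1.563 VA.
Step 7 — Real power: P = Re(S) = 24.88 W.
Step 8 — Reactive power: Q = Im(S) = 1.563 VAR.
Step 9 — Apparent power: |S| = 24.93 VA.
Step 10 — Power factor: PF = P/|S| = 0.998 (lagging).

(a) P = 24.88 W  (b) Q = 1.563 VAR  (c) S = 24.93 VA  (d) PF = 0.998 (lagging)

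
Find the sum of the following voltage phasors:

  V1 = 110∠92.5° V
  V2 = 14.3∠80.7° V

Step 1 — Convert each phasor to rectangular form:
  V1 = 110·(cos(92.5°) + j·sin(92.5°)) = -4.798 + j109.9 V
  V2 = 14.3·(cos(80.7°) + j·sin(80.7°)) = 2.311 + j14.11 V
Step 2 — Sum components: V_total = -2.487 + j124 V.
Step 3 — Convert to polar: |V_total| = 124 V, ∠V_total = 91.1°.

V_total = 124∠91.1° V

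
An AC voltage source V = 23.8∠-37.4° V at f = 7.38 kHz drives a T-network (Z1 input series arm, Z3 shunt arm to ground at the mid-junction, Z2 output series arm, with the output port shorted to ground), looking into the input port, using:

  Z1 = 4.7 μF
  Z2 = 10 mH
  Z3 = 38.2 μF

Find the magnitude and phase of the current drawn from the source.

Step 1 — Angular frequency: ω = 2π·f = 2π·7380 = 4.637e+04 rad/s.
Step 2 — Component impedances:
  Z1: Z = 1/(jωC) = -j/(ω·C) = 0 - j4.588 Ω
  Z2: Z = jωL = j·4.637e+04·0.01 = 0 + j463.7 Ω
  Z3: Z = 1/(jωC) = -j/(ω·C) = 0 - j0.5645 Ω
Step 3 — With the output port shorted to ground, the output series arm Z2 runs from the junction to ground; the shunt arm Z3 also runs from the junction to ground. They appear in parallel: Z3 || Z2 = 0 - j0.5652 Ω.
Step 4 — Series with input arm Z1: Z_in = Z1 + (Z3 || Z2) = 0 - j5.154 Ω = 5.154∠-90.0° Ω.
Step 5 — Source phasor: V = 23.8∠-37.4° V = 18.91 - j14.46 V.
Step 6 — Ohm's law: I = V / Z_total = (18.91 - j14.46) / (0 - j5.154) = 2.805 + j3.669 A.
Step 7 — Convert to polar: |I| = 4.618 A, ∠I = 52.6°.

I = 4.618∠52.6° A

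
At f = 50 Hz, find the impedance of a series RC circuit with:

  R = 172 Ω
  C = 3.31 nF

Step 1 — Angular frequency: ω = 2π·f = 2π·50 = 314.2 rad/s.
Step 2 — Component impedances:
  R: Z = R = 172 Ω
  C: Z = 1/(jωC) = -j/(ω·C) = 0 - j9.617e+05 Ω
Step 3 — Series combination: Z_total = R + C = 172 - j9.617e+05 Ω = 9.617e+05∠-90.0° Ω.

Z = 172 - j9.617e+05 Ω = 9.617e+05∠-90.0° Ω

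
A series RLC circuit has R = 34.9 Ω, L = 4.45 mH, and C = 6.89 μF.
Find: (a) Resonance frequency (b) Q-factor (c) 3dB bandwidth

Step 1 — Resonance: ω₀ = 1/√(LC) = 1/√(0.00445·6.89e-06) = 5711 rad/s.
Step 2 — f₀ = ω₀/(2π) = 908.9 Hz.
Step 3 — Series Q: Q = ω₀L/R = 5711·0.00445/34.9 = 0.7282.
Step 4 — Bandwidth: Δω = ω₀/Q = 7843 rad/s; BW = Δω/(2π) = 1248 Hz.

(a) f₀ = 908.9 Hz  (b) Q = 0.7282  (c) BW = 1248 Hz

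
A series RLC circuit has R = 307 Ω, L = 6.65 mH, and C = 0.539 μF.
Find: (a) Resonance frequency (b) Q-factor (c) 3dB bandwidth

Step 1 — Resonance condition Im(Z)=0 gives ω₀ = 1/√(LC).
Step 2 — ω₀ = 1/√(0.00665·5.39e-07) = 1.67e+04 rad/s.
Step 3 — f₀ = ω₀/(2π) = 2658 Hz.
Step 4 — Series Q: Q = ω₀L/R = 1.67e+04·0.00665/307 = 0.3618.
Step 5 — 3dB bandwidth: Δω = ω₀/Q = 4.617e+04 rad/s; BW = Δω/(2π) = 7347 Hz.

(a) f₀ = 2658 Hz  (b) Q = 0.3618  (c) BW = 7347 Hz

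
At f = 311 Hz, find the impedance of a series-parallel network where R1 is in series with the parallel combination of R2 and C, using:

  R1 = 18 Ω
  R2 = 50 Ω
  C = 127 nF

Step 1 — Angular frequency: ω = 2π·f = 2π·311 = 1954 rad/s.
Step 2 — Component impedances:
  R1: Z = R = 18 Ω
  R2: Z = R = 50 Ω
  C: Z = 1/(jωC) = -j/(ω·C) = 0 - j4030 Ω
Step 3 — Parallel branch: R2 || C = 1/(1/R2 + 1/C) = 49.99 - j0.6203 Ω.
Step 4 — Series with R1: Z_total = R1 + (R2 || C) = 67.99 - j0.6203 Ω = 68∠-0.5° Ω.

Z = 67.99 - j0.6203 Ω = 68∠-0.5° Ω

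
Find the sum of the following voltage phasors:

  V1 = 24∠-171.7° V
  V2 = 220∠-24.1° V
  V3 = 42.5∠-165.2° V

Step 1 — Convert each phasor to rectangular form:
  V1 = 24·(cos(-171.7°) + j·sin(-171.7°)) = -23.75 - j3.465 V
  V2 = 220·(cos(-24.1°) + j·sin(-24.1°)) = 200.8 - j89.83 V
  V3 = 42.5·(cos(-165.2°) + j·sin(-165.2°)) = -41.09 - j10.86 V
Step 2 — Sum components: V_total = 136 - j104.2 V.
Step 3 — Convert to polar: |V_total| = 171.3 V, ∠V_total = -37.4°.

V_total = 171.3∠-37.4° V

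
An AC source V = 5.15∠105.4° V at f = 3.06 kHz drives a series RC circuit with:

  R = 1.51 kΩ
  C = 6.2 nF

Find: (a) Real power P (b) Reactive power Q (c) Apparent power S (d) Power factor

Step 1 — Angular frequency: ω = 2π·f = 2π·3060 = 1.923e+04 rad/s.
Step 2 — Component impedances:
  R: Z = R = 1510 Ω
  C: Z = 1/(jωC) = -j/(ω·C) = 0 - j8389 Ω
Step 3 — Series combination: Z_total = R + C = 1510 - j8389 Ω = 8524∠-79.8° Ω.
Step 4 — Source phasor: V = 5.15∠105.4° V = -1.368 + j4.965 V.
Step 5 — Current: I = V / Z = -0.0006017 - j5.472e-05 A = 0.0006042∠-174.8° A.
Step 6 — Complex power: S = V·I* = 0.0005512 - j0.003062 VA.
Step 7 — Real power: P = Re(S) = 0.0005512 W.
Step 8 — Reactive power: Q = Im(S) = -0.003062 VAR.
Step 9 — Apparent power: |S| = 0.003112 VA.
Step 10 — Power factor: PF = P/|S| = 0.1772 (leading).

(a) P = 0.0005512 W  (b) Q = -0.003062 VAR  (c) S = 0.003112 VA  (d) PF = 0.1772 (leading)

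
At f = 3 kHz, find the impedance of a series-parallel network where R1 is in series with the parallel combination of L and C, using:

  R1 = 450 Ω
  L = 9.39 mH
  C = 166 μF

Step 1 — Angular frequency: ω = 2π·f = 2π·3000 = 1.885e+04 rad/s.
Step 2 — Component impedances:
  R1: Z = R = 450 Ω
  L: Z = jωL = j·1.885e+04·0.00939 = 0 + j177 Ω
  C: Z = 1/(jωC) = -j/(ω·C) = 0 - j0.3196 Ω
Step 3 — Parallel branch: L || C = 1/(1/L + 1/C) = 0 - j0.3202 Ω.
Step 4 — Series with R1: Z_total = R1 + (L || C) = 450 - j0.3202 Ω = 450∠-0.0° Ω.

Z = 450 - j0.3202 Ω = 450∠-0.0° Ω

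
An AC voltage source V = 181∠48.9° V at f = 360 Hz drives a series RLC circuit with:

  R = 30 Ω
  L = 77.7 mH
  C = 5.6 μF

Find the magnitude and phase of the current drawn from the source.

Step 1 — Angular frequency: ω = 2π·f = 2π·360 = 2262 rad/s.
Step 2 — Component impedances:
  R: Z = R = 30 Ω
  L: Z = jωL = j·2262·0.0777 = 0 + j175.8 Ω
  C: Z = 1/(jωC) = -j/(ω·C) = 0 - j78.95 Ω
Step 3 — Series combination: Z_total = R + L + C = 30 + j96.81 Ω = 101.3∠72.8° Ω.
Step 4 — Source phasor: V = 181∠48.9° V = 119 + j136.4 V.
Step 5 — Ohm's law: I = V / Z_total = (119 + j136.4) / (30 + j96.81) = 1.633 - j0.723 A.
Step 6 — Convert to polar: |I| = 1.786 A, ∠I = -23.9°.

I = 1.786∠-23.9° A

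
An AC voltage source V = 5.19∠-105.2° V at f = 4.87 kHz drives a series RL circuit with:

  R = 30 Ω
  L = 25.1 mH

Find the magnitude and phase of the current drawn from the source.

Step 1 — Angular frequency: ω = 2π·f = 2π·4870 = 3.06e+04 rad/s.
Step 2 — Component impedances:
  R: Z = R = 30 Ω
  L: Z = jωL = j·3.06e+04·0.0251 = 0 + j768 Ω
Step 3 — Series combination: Z_total = R + L = 30 + j768 Ω = 768.6∠87.8° Ω.
Step 4 — Source phasor: V = 5.19∠-105.2° V = -1.361 - j5.008 V.
Step 5 — Ohm's law: I = V / Z_total = (-1.361 - j5.008) / (30 + j768) = -0.00658 + j0.001515 A.
Step 6 — Convert to polar: |I| = 0.006752 A, ∠I = 167.0°.

I = 0.006752∠167.0° A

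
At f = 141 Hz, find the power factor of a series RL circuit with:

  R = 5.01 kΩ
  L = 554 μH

Step 1 — Angular frequency: ω = 2π·f = 2π·141 = 885.9 rad/s.
Step 2 — Component impedances:
  R: Z = R = 5010 Ω
  L: Z = jωL = j·885.9·0.000554 = 0 + j0.4908 Ω
Step 3 — Series combination: Z_total = R + L = 5010 + j0.4908 Ω = 5010∠0.0° Ω.
Step 4 — Power factor: PF = cos(φ) = Re(Z)/|Z| = 5010/5010 = 1.
Step 5 — Type: Im(Z) = 0.4908 ⇒ lagging (phase φ = 0.0°).

PF = 1 (lagging, φ = 0.0°)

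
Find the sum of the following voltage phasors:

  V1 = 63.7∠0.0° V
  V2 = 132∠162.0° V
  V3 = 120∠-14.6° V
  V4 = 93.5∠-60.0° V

Step 1 — Convert each phasor to rectangular form:
  V1 = 63.7·(cos(0.0°) + j·sin(0.0°)) = 63.7 V
  V2 = 132·(cos(162.0°) + j·sin(162.0°)) = -125.5 + j40.79 V
  V3 = 120·(cos(-14.6°) + j·sin(-14.6°)) = 116.1 - j30.25 V
  V4 = 93.5·(cos(-60.0°) + j·sin(-60.0°)) = 46.75 - j80.97 V
Step 2 — Sum components: V_total = 101 - j70.43 V.
Step 3 — Convert to polar: |V_total| = 123.2 V, ∠V_total = -34.9°.

V_total = 123.2∠-34.9° V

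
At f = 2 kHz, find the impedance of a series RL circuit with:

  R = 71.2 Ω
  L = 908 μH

Step 1 — Angular frequency: ω = 2π·f = 2π·2000 = 1.257e+04 rad/s.
Step 2 — Component impedances:
  R: Z = R = 71.2 Ω
  L: Z = jωL = j·1.257e+04·0.000908 = 0 + j11.41 Ω
Step 3 — Series combination: Z_total = R + L = 71.2 + j11.41 Ω = 72.11∠9.1° Ω.

Z = 71.2 + j11.41 Ω = 72.11∠9.1° Ω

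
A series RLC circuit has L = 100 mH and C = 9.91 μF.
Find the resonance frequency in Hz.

Step 1 — Resonance condition Im(Z)=0 gives ω₀ = 1/√(LC).
Step 2 — ω₀ = 1/√(0.1·9.91e-06) = 1005 rad/s.
Step 3 — f₀ = ω₀/(2π) = 159.9 Hz.

f₀ = 159.9 Hz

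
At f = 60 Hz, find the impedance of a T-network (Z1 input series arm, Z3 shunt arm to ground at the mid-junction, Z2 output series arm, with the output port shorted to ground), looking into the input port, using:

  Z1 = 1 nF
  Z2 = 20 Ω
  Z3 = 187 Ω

Step 1 — Angular frequency: ω = 2π·f = 2π·60 = 377 rad/s.
Step 2 — Component impedances:
  Z1: Z = 1/(jωC) = -j/(ω·C) = 0 - j2.653e+06 Ω
  Z2: Z = R = 20 Ω
  Z3: Z = R = 187 Ω
Step 3 — With the output port shorted to ground, the output series arm Z2 runs from the junction to ground; the shunt arm Z3 also runs from the junction to ground. They appear in parallel: Z3 || Z2 = 18.07 Ω.
Step 4 — Series with input arm Z1: Z_in = Z1 + (Z3 || Z2) = 18.07 - j2.653e+06 Ω = 2.653e+06∠-90.0° Ω.

Z = 18.07 - j2.653e+06 Ω = 2.653e+06∠-90.0° Ω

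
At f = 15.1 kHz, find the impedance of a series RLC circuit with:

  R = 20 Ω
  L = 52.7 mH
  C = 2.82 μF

Step 1 — Angular frequency: ω = 2π·f = 2π·1.51e+04 = 9.488e+04 rad/s.
Step 2 — Component impedances:
  R: Z = R = 20 Ω
  L: Z = jωL = j·9.488e+04·0.0527 = 0 + j5000 Ω
  C: Z = 1/(jωC) = -j/(ω·C) = 0 - j3.738 Ω
Step 3 — Series combination: Z_total = R + L + C = 20 + j4996 Ω = 4996∠89.8° Ω.

Z = 20 + j4996 Ω = 4996∠89.8° Ω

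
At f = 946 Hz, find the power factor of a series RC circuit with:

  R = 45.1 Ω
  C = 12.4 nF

Step 1 — Angular frequency: ω = 2π·f = 2π·946 = 5944 rad/s.
Step 2 — Component impedances:
  R: Z = R = 45.1 Ω
  C: Z = 1/(jωC) = -j/(ω·C) = 0 - j1.357e+04 Ω
Step 3 — Series combination: Z_total = R + C = 45.1 - j1.357e+04 Ω = 1.357e+04∠-89.8° Ω.
Step 4 — Power factor: PF = cos(φ) = Re(Z)/|Z| = 45.1/1.357e+04 = 0.003324.
Step 5 — Type: Im(Z) = -1.357e+04 ⇒ leading (phase φ = -89.8°).

PF = 0.003324 (leading, φ = -89.8°)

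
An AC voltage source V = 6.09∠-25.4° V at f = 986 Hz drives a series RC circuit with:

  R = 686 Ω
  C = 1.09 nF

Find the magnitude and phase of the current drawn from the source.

Step 1 — Angular frequency: ω = 2π·f = 2π·986 = 6195 rad/s.
Step 2 — Component impedances:
  R: Z = R = 686 Ω
  C: Z = 1/(jωC) = -j/(ω·C) = 0 - j1.481e+05 Ω
Step 3 — Series combination: Z_total = R + C = 686 - j1.481e+05 Ω = 1.481e+05∠-89.7° Ω.
Step 4 — Source phasor: V = 6.09∠-25.4° V = 5.501 - j2.612 V.
Step 5 — Ohm's law: I = V / Z_total = (5.501 - j2.612) / (686 - j1.481e+05) = 1.781e-05 + j3.707e-05 A.
Step 6 — Convert to polar: |I| = 4.112e-05 A, ∠I = 64.3°.

I = 4.112e-05∠64.3° A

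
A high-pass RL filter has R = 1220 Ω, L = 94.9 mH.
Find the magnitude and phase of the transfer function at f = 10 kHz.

Step 1 — Angular frequency: ω = 2π·1e+04 = 6.283e+04 rad/s.
Step 2 — Transfer function: H(jω) = jωL/(R + jωL).
Step 3 — Numerator jωL = j·5963; denominator R + jωL = 1220 + j5963.
Step 4 — H = 0.9598 + j0.1964.
Step 5 — Magnitude: |H| = 0.9797 (-0.2 dB); phase: φ = 11.6°.

|H| = 0.9797 (-0.2 dB), φ = 11.6°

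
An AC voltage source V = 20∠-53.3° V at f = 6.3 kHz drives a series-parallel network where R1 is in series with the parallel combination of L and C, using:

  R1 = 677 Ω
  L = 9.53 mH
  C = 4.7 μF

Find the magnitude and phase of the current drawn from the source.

Step 1 — Angular frequency: ω = 2π·f = 2π·6300 = 3.958e+04 rad/s.
Step 2 — Component impedances:
  R1: Z = R = 677 Ω
  L: Z = jωL = j·3.958e+04·0.00953 = 0 + j377.2 Ω
  C: Z = 1/(jωC) = -j/(ω·C) = 0 - j5.375 Ω
Step 3 — Parallel branch: L || C = 1/(1/L + 1/C) = 0 - j5.453 Ω.
Step 4 — Series with R1: Z_total = R1 + (L || C) = 677 - j5.453 Ω = 677∠-0.5° Ω.
Step 5 — Source phasor: V = 20∠-53.3° V = 11.95 - j16.04 V.
Step 6 — Ohm's law: I = V / Z_total = (11.95 - j16.04) / (677 - j5.453) = 0.01784 - j0.02354 A.
Step 7 — Convert to polar: |I| = 0.02954 A, ∠I = -52.8°.

I = 0.02954∠-52.8° A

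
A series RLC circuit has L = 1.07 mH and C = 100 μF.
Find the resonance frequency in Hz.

Step 1 — Resonance condition Im(Z)=0 gives ω₀ = 1/√(LC).
Step 2 — ω₀ = 1/√(0.00107·0.0001) = 3057 rad/s.
Step 3 — f₀ = ω₀/(2π) = 486.6 Hz.

f₀ = 486.6 Hz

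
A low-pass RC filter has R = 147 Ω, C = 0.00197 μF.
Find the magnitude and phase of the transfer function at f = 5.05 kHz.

Step 1 — Angular frequency: ω = 2π·5050 = 3.173e+04 rad/s.
Step 2 — Transfer function: H(jω) = 1/(1 + jωRC).
Step 3 — Denominator: 1 + jωRC = 1 + j·3.173e+04·147·1.97e-09 = 1 + j0.009189.
Step 4 — H = 0.9999 - j0.009188.
Step 5 — Magnitude: |H| = 1 (-0.0 dB); phase: φ = -0.5°.

|H| = 1 (-0.0 dB), φ = -0.5°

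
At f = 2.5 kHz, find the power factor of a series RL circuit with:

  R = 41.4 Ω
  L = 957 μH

Step 1 — Angular frequency: ω = 2π·f = 2π·2500 = 1.571e+04 rad/s.
Step 2 — Component impedances:
  R: Z = R = 41.4 Ω
  L: Z = jωL = j·1.571e+04·0.000957 = 0 + j15.03 Ω
Step 3 — Series combination: Z_total = R + L = 41.4 + j15.03 Ω = 44.04∠20.0° Ω.
Step 4 — Power factor: PF = cos(φ) = Re(Z)/|Z| = 41.4/44.0447 = 0.94.
Step 5 — Type: Im(Z) = 15.03 ⇒ lagging (phase φ = 20.0°).

PF = 0.94 (lagging, φ = 20.0°)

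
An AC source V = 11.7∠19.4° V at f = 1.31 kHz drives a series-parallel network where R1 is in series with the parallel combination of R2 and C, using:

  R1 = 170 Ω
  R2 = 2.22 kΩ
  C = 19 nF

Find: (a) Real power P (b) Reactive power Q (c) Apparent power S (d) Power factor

Step 1 — Angular frequency: ω = 2π·f = 2π·1310 = 8231 rad/s.
Step 2 — Component impedances:
  R1: Z = R = 170 Ω
  R2: Z = R = 2220 Ω
  C: Z = 1/(jωC) = -j/(ω·C) = 0 - j6394 Ω
Step 3 — Parallel branch: R2 || C = 1/(1/R2 + 1/C) = 1981 - j687.8 Ω.
Step 4 — Series with R1: Z_total = R1 + (R2 || C) = 2151 - j687.8 Ω = 2258∠-17.7° Ω.
Step 5 — Source phasor: V = 11.7∠19.4° V = 11.04 + j3.886 V.
Step 6 — Current: I = V / Z = 0.00413 + j0.003127 A = 0.00518∠37.1° A.
Step 7 — Complex power: S = V·I* = 0.05773 - j0.01846 VA.
Step 8 — Real power: P = Re(S) = 0.05773 W.
Step 9 — Reactive power: Q = Im(S) = -0.01846 VAR.
Step 10 — Apparent power: |S| = 0.06061 VA.
Step 11 — Power factor: PF = P/|S| = 0.9525 (leading).

(a) P = 0.05773 W  (b) Q = -0.01846 VAR  (c) S = 0.06061 VA  (d) PF = 0.9525 (leading)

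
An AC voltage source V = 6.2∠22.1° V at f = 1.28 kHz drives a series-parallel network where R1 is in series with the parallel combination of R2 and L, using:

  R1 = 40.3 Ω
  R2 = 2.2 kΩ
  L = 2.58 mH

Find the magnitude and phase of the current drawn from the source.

Step 1 — Angular frequency: ω = 2π·f = 2π·1280 = 8042 rad/s.
Step 2 — Component impedances:
  R1: Z = R = 40.3 Ω
  R2: Z = R = 2200 Ω
  L: Z = jωL = j·8042·0.00258 = 0 + j20.75 Ω
Step 3 — Parallel branch: R2 || L = 1/(1/R2 + 1/L) = 0.1957 + j20.75 Ω.
Step 4 — Series with R1: Z_total = R1 + (R2 || L) = 40.5 + j20.75 Ω = 45.5∠27.1° Ω.
Step 5 — Source phasor: V = 6.2∠22.1° V = 5.744 + j2.333 V.
Step 6 — Ohm's law: I = V / Z_total = (5.744 + j2.333) / (40.5 + j20.75) = 0.1357 - j0.01194 A.
Step 7 — Convert to polar: |I| = 0.1363 A, ∠I = -5.0°.

I = 0.1363∠-5.0° A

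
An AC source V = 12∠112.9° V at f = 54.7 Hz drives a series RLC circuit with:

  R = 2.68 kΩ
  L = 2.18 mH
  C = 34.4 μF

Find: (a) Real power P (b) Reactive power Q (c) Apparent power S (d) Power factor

Step 1 — Angular frequency: ω = 2π·f = 2π·54.7 = 343.7 rad/s.
Step 2 — Component impedances:
  R: Z = R = 2680 Ω
  L: Z = jωL = j·343.7·0.00218 = 0 + j0.7492 Ω
  C: Z = 1/(jωC) = -j/(ω·C) = 0 - j84.58 Ω
Step 3 — Series combination: Z_total = R + L + C = 2680 - j83.83 Ω = 2681∠-1.8° Ω.
Step 4 — Source phasor: V = 12∠112.9° V = -4.669 + j11.05 V.
Step 5 — Current: I = V / Z = -0.00187 + j0.004066 A = 0.004475∠114.7° A.
Step 6 — Complex power: S = V·I* = 0.05368 - j0.001679 VA.
Step 7 — Real power: P = Re(S) = 0.05368 W.
Step 8 — Reactive power: Q = Im(S) = -0.001679 VAR.
Step 9 — Apparent power: |S| = 0.05371 VA.
Step 10 — Power factor: PF = P/|S| = 0.9995 (leading).

(a) P = 0.05368 W  (b) Q = -0.001679 VAR  (c) S = 0.05371 VA  (d) PF = 0.9995 (leading)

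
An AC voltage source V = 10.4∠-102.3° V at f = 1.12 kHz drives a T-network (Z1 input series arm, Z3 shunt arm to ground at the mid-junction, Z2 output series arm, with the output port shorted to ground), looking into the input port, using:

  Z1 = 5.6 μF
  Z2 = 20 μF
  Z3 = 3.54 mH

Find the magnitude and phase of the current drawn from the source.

Step 1 — Angular frequency: ω = 2π·f = 2π·1120 = 7037 rad/s.
Step 2 — Component impedances:
  Z1: Z = 1/(jωC) = -j/(ω·C) = 0 - j25.38 Ω
  Z2: Z = 1/(jωC) = -j/(ω·C) = 0 - j7.105 Ω
  Z3: Z = jωL = j·7037·0.00354 = 0 + j24.91 Ω
Step 3 — With the output port shorted to ground, the output series arm Z2 runs from the junction to ground; the shunt arm Z3 also runs from the junction to ground. They appear in parallel: Z3 || Z2 = 0 - j9.94 Ω.
Step 4 — Series with input arm Z1: Z_in = Z1 + (Z3 || Z2) = 0 - j35.32 Ω = 35.32∠-90.0° Ω.
Step 5 — Source phasor: V = 10.4∠-102.3° V = -2.216 - j10.16 V.
Step 6 — Ohm's law: I = V / Z_total = (-2.216 - j10.16) / (0 - j35.32) = 0.2877 - j0.06273 A.
Step 7 — Convert to polar: |I| = 0.2945 A, ∠I = -12.3°.

I = 0.2945∠-12.3° A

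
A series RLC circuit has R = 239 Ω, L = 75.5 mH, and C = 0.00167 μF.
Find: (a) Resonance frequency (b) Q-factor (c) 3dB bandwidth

Step 1 — Resonance: ω₀ = 1/√(LC) = 1/√(0.0755·1.67e-09) = 8.906e+04 rad/s.
Step 2 — f₀ = ω₀/(2π) = 1.417e+04 Hz.
Step 3 — Series Q: Q = ω₀L/R = 8.906e+04·0.0755/239 = 28.13.
Step 4 — Bandwidth: Δω = ω₀/Q = 3166 rad/s; BW = Δω/(2π) = 503.8 Hz.

(a) f₀ = 1.417e+04 Hz  (b) Q = 28.13  (c) BW = 503.8 Hz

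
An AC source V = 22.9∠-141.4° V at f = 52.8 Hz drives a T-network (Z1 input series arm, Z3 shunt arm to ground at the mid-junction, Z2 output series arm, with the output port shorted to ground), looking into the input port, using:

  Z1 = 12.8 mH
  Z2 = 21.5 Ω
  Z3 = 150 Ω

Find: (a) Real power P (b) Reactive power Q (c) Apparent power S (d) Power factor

Step 1 — Angular frequency: ω = 2π·f = 2π·52.8 = 331.8 rad/s.
Step 2 — Component impedances:
  Z1: Z = jωL = j·331.8·0.0128 = 0 + j4.246 Ω
  Z2: Z = R = 21.5 Ω
  Z3: Z = R = 150 Ω
Step 3 — With the output port shorted to ground, the output series arm Z2 runs from the junction to ground; the shunt arm Z3 also runs from the junction to ground. They appear in parallel: Z3 || Z2 = 18.8 Ω.
Step 4 — Series with input arm Z1: Z_in = Z1 + (Z3 || Z2) = 18.8 + j4.246 Ω = 19.28∠12.7° Ω.
Step 5 — Source phasor: V = 22.9∠-141.4° V = -17.9 - j14.29 V.
Step 6 — Current: I = V / Z = -1.069 - j0.5184 A = 1.188∠-154.1° A.
Step 7 — Complex power: S = V·I* = 26.53 + j5.992 VA.
Step 8 — Real power: P = Re(S) = 26.53 W.
Step 9 — Reactive power: Q = Im(S) = 5.992 VAR.
Step 10 — Apparent power: |S| = 27.2 VA.
Step 11 — Power factor: PF = P/|S| = 0.9754 (lagging).

(a) P = 26.53 W  (b) Q = 5.992 VAR  (c) S = 27.2 VA  (d) PF = 0.9754 (lagging)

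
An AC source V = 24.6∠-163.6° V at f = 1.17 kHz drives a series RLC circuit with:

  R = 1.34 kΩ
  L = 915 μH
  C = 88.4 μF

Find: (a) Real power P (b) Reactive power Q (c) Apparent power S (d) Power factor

Step 1 — Angular frequency: ω = 2π·f = 2π·1170 = 7351 rad/s.
Step 2 — Component impedances:
  R: Z = R = 1340 Ω
  L: Z = jωL = j·7351·0.000915 = 0 + j6.726 Ω
  C: Z = 1/(jωC) = -j/(ω·C) = 0 - j1.539 Ω
Step 3 — Series combination: Z_total = R + L + C = 1340 + j5.188 Ω = 1340∠0.2° Ω.
Step 4 — Source phasor: V = 24.6∠-163.6° V = -23.6 - j6.946 V.
Step 5 — Current: I = V / Z = -0.01763 - j0.005115 A = 0.01836∠-163.8° A.
Step 6 — Complex power: S = V·I* = 0.4516 + j0.001748 VA.
Step 7 — Real power: P = Re(S) = 0.4516 W.
Step 8 — Reactive power: Q = Im(S) = 0.001748 VAR.
Step 9 — Apparent power: |S| = 0.4516 VA.
Step 10 — Power factor: PF = P/|S| = 1 (lagging).

(a) P = 0.4516 W  (b) Q = 0.001748 VAR  (c) S = 0.4516 VA  (d) PF = 1 (lagging)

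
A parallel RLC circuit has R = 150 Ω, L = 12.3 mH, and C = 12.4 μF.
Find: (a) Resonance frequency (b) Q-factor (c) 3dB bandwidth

Step 1 — Resonance: ω₀ = 1/√(LC) = 1/√(0.0123·1.24e-05) = 2561 rad/s.
Step 2 — f₀ = ω₀/(2π) = 407.5 Hz.
Step 3 — Parallel Q: Q = R/(ω₀L) = 150/(2561·0.0123) = 4.763.
Step 4 — Bandwidth: Δω = ω₀/Q = 537.6 rad/s; BW = Δω/(2π) = 85.57 Hz.

(a) f₀ = 407.5 Hz  (b) Q = 4.763  (c) BW = 85.57 Hz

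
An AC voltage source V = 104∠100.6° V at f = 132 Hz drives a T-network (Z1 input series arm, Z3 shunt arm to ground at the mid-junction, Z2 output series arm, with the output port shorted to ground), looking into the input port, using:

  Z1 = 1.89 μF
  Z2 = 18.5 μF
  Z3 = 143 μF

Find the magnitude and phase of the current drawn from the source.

Step 1 — Angular frequency: ω = 2π·f = 2π·132 = 829.4 rad/s.
Step 2 — Component impedances:
  Z1: Z = 1/(jωC) = -j/(ω·C) = 0 - j637.9 Ω
  Z2: Z = 1/(jωC) = -j/(ω·C) = 0 - j65.17 Ω
  Z3: Z = 1/(jωC) = -j/(ω·C) = 0 - j8.432 Ω
Step 3 — With the output port shorted to ground, the output series arm Z2 runs from the junction to ground; the shunt arm Z3 also runs from the junction to ground. They appear in parallel: Z3 || Z2 = 0 - j7.466 Ω.
Step 4 — Series with input arm Z1: Z_in = Z1 + (Z3 || Z2) = 0 - j645.4 Ω = 645.4∠-90.0° Ω.
Step 5 — Source phasor: V = 104∠100.6° V = -19.13 + j102.2 V.
Step 6 — Ohm's law: I = V / Z_total = (-19.13 + j102.2) / (0 - j645.4) = -0.1584 - j0.02964 A.
Step 7 — Convert to polar: |I| = 0.1611 A, ∠I = -169.4°.

I = 0.1611∠-169.4° A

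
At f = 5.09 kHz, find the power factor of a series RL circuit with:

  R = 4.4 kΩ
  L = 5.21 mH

Step 1 — Angular frequency: ω = 2π·f = 2π·5090 = 3.198e+04 rad/s.
Step 2 — Component impedances:
  R: Z = R = 4400 Ω
  L: Z = jωL = j·3.198e+04·0.00521 = 0 + j166.6 Ω
Step 3 — Series combination: Z_total = R + L = 4400 + j166.6 Ω = 4403∠2.2° Ω.
Step 4 — Power factor: PF = cos(φ) = Re(Z)/|Z| = 4400/4403 = 0.9993.
Step 5 — Type: Im(Z) = 166.6 ⇒ lagging (phase φ = 2.2°).

PF = 0.9993 (lagging, φ = 2.2°)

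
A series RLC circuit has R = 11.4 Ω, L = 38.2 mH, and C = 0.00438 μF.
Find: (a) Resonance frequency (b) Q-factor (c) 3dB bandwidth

Step 1 — Resonance: ω₀ = 1/√(LC) = 1/√(0.0382·4.38e-09) = 7.731e+04 rad/s.
Step 2 — f₀ = ω₀/(2π) = 1.23e+04 Hz.
Step 3 — Series Q: Q = ω₀L/R = 7.731e+04·0.0382/11.4 = 259.1.
Step 4 — Bandwidth: Δω = ω₀/Q = 298.4 rad/s; BW = Δω/(2π) = 47.5 Hz.

(a) f₀ = 1.23e+04 Hz  (b) Q = 259.1  (c) BW = 47.5 Hz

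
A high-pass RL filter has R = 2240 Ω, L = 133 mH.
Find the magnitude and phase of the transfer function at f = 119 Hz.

Step 1 — Angular frequency: ω = 2π·119 = 747.7 rad/s.
Step 2 — Transfer function: H(jω) = jωL/(R + jωL).
Step 3 — Numerator jωL = j·99.44; denominator R + jωL = 2240 + j99.44.
Step 4 — H = 0.001967 + j0.04431.
Step 5 — Magnitude: |H| = 0.04435 (-27.1 dB); phase: φ = 87.5°.

|H| = 0.04435 (-27.1 dB), φ = 87.5°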